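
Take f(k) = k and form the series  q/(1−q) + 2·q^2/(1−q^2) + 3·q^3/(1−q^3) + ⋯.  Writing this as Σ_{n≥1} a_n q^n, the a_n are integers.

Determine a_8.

a_8 = 15

q^8  k|8↦f(k): 8:8 4:4 2:2 1:1  a_8=15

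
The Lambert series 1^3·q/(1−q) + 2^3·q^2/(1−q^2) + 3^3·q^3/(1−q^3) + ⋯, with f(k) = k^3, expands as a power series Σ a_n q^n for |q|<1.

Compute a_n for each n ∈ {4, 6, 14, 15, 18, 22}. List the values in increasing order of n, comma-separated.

73, 252, 3096, 3528, 6813, 11988

q^4  k|4↦f(k): 1:1 2:8 4:64  a_4=73
[q^6] f(1)=1,f(2)=8,f(3)=27,f(6)=216 ⇒ 252
n=14: 14·1 7·2 2·7 1·14  f→[2744+343+8+1]=3096
[q^15] f(15)=3375,f(5)=125,f(3)=27,f(1)=1 ⇒ 3528
d|18:{1,2,3,6,9,18}  Σf=1+8+27+216+729+5832=6813
[q^22] f(22)=10648,f(11)=1331,f(2)=8,f(1)=1 ⇒ 11988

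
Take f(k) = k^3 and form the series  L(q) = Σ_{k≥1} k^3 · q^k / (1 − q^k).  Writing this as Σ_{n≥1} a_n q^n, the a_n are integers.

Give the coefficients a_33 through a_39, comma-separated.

37296, 44226, 43344, 55261, 50654, 61740, 61544

[q^33] f(33)=35937,f(11)=1331,f(3)=27,f(1)=1 ⇒ 37296
n=34: 34·1 17·2 2·17 1·34  f→[39304+4913+8+1]=44226
q^35  k|35↦f(k): 35:42875 7:343 5:125 1:1  a_35=43344
q^36  k|36↦f(k): 36:46656 18:5832 12:1728 9:729 6:216 4:64 3:27 2:8 1:1  a_36=55261
n=37: 1·37 37·1  f→[1+50653]=50654
n=38: 38·1 19·2 2·19 1·38  f→[54872+6859+8+1]=61740
n=39: 39·1 13·3 3·13 1·39  f→[59319+2197+27+1]=61544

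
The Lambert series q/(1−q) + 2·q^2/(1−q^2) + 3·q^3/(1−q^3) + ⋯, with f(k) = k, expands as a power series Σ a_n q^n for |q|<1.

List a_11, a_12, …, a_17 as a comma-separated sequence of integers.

q^11  k|11↦f(k): 11:11 1:1  a_11=12
n=12: 12·1 6·2 4·3 3·4 2·6 1·12  f→[12+6+4+3+2+1]=28
[q^13] f(1)=1,f(13)=13 ⇒ 14
[q^14] f(1)=1,f(2)=2,f(7)=7,f(14)=14 ⇒ 24
d|15:{15,5,3,1}  Σf=15+5+3+1=24
d|16:{1,2,4,8,16}  Σf=1+2+4+8+16=31
d|17:{17,1}  Σf=17+1=18

12, 28, 14, 24, 24, 31, 18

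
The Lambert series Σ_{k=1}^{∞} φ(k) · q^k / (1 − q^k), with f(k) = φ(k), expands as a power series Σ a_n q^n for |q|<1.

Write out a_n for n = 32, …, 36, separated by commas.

d|32:{1,2,4,8,16,32}  Σφ=1+1+2+4+8+16=32
[q^33] φ(33)=20,φ(11)=10,φ(3)=2,φ(1)=1 ⇒ 33
n=34: 1·34 2·17 17·2 34·1  φ→[1+1+16+16]=34
n=35: 35·1 7·5 5·7 1·35  φ→[24+6+4+1]=35
q^36  k|36↦φ(k): 1:1 2:1 3:2 4:2 6:2 9:6 12:4 18:6 36:12  a_36=36

32, 33, 34, 35, 36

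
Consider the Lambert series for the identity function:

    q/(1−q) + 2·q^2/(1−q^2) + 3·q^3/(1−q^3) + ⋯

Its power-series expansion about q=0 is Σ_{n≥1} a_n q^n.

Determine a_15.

a_15 = 24

[q^15] f(1)=1,f(3)=3,f(5)=5,f(15)=15 ⇒ 24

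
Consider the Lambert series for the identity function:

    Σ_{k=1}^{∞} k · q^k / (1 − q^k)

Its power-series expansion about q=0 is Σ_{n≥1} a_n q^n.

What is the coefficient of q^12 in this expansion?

[q^12] f(12)=12,f(6)=6,f(4)=4,f(3)=3,f(2)=2,f(1)=1 ⇒ 28

a_12 = 28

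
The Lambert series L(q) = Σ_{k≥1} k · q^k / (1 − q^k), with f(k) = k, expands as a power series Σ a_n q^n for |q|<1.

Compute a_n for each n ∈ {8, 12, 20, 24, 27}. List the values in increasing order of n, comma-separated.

q^8  k|8↦f(k): 1:1 2:2 4:4 8:8  a_8=15
[q^12] f(1)=1,f(2)=2,f(3)=3,f(4)=4,f(6)=6,f(12)=12 ⇒ 28
n=20: 20·1 10·2 5·4 4·5 2·10 1·20  f→[20+10+5+4+2+1]=42
[q^24] f(24)=24,f(12)=12,f(8)=8,f(6)=6,f(4)=4,f(3)=3,f(2)=2,f(1)=1 ⇒ 60
d|27:{1,3,9,27}  Σf=1+3+9+27=40

15, 28, 42, 60, 40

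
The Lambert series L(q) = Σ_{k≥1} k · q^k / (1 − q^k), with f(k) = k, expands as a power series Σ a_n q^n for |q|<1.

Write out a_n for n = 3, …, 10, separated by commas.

n=3: 1·3 3·1  f→[1+3]=4
[q^4] f(4)=4,f(2)=2,f(1)=1 ⇒ 7
d|5:{5,1}  Σf=5+1=6
d|6:{6,3,2,1}  Σf=6+3+2+1=12
d|7:{7,1}  Σf=7+1=8
q^8  k|8↦f(k): 8:8 4:4 2:2 1:1  a_8=15
q^9  k|9↦f(k): 9:9 3:3 1:1  a_9=13
q^10  k|10↦f(k): 10:10 5:5 2:2 1:1  a_10=18

4, 7, 6, 12, 8, 15, 13, 18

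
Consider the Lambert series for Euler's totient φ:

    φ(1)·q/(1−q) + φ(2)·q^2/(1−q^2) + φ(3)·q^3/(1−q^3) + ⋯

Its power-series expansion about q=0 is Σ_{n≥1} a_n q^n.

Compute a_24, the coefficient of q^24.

q^24  k|24↦φ(k): 1:1 2:1 3:2 4:2 6:2 8:4 12:4 24:8  a_24=24

a_24 = 24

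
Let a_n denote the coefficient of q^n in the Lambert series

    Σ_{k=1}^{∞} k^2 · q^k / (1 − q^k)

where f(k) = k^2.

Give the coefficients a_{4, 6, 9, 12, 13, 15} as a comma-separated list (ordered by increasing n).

[q^4] f(1)=1,f(2)=4,f(4)=16 ⇒ 21
n=6: 1·6 2·3 3·2 6·1  f→[1+4+9+36]=50
q^9  k|9↦f(k): 1:1 3:9 9:81  a_9=91
n=12: 1·12 2·6 3·4 4·3 6·2 12·1  f→[1+4+9+16+36+144]=210
d|13:{1,13}  Σf=1+169=170
[q^15] f(1)=1,f(3)=9,f(5)=25,f(15)=225 ⇒ 260

21, 50, 91, 210, 170, 260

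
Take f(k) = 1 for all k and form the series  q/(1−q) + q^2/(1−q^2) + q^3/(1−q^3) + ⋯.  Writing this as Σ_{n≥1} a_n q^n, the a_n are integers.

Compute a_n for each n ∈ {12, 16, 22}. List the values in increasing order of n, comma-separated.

n=12: 1·12 2·6 3·4 4·3 6·2 12·1  f→[1+1+1+1+1+1]=6
n=16: 1·16 2·8 4·4 8·2 16·1  f→[1+1+1+1+1]=5
[q^22] f(1)=1,f(2)=1,f(11)=1,f(22)=1 ⇒ 4

6, 5, 4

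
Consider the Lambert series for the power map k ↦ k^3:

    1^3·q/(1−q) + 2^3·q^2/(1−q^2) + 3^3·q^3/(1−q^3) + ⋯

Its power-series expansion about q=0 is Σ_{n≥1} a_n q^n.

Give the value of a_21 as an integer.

d|21:{21,7,3,1}  Σf=9261+343+27+1=9632

a_21 = 9632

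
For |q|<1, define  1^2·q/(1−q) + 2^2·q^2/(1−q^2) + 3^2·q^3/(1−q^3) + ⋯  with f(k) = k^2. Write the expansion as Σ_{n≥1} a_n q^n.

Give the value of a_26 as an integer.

a_26 = 850

d|26:{26,13,2,1}  Σf=676+169+4+1=850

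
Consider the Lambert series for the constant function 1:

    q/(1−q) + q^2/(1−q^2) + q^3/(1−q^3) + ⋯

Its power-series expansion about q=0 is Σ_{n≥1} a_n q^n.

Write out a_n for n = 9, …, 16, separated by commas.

3, 4, 2, 6, 2, 4, 4, 5

n=9: 9·1 3·3 1·9  f→[1+1+1]=3
q^10  k|10↦f(k): 1:1 2:1 5:1 10:1  a_10=4
d|11:{11,1}  Σf=1+1=2
d|12:{12,6,4,3,2,1}  Σf=1+1+1+1+1+1=6
n=13: 1·13 13·1  f→[1+1]=2
n=14: 1·14 2·7 7·2 14·1  f→[1+1+1+1]=4
q^15  k|15↦f(k): 1:1 3:1 5:1 15:1  a_15=4
q^16  k|16↦f(k): 1:1 2:1 4:1 8:1 16:1  a_16=5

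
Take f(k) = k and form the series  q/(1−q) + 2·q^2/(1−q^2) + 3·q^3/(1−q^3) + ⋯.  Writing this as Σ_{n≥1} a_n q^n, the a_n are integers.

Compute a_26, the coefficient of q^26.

q^26  k|26↦f(k): 1:1 2:2 13:13 26:26  a_26=42

a_26 = 42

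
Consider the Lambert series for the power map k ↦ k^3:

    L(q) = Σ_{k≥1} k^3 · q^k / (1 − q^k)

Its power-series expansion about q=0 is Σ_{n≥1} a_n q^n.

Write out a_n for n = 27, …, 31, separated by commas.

20440, 25112, 24390, 31752, 29792

q^27  k|27↦f(k): 27:19683 9:729 3:27 1:1  a_27=20440
d|28:{1,2,4,7,14,28}  Σf=1+8+64+343+2744+21952=25112
q^29  k|29↦f(k): 29:24389 1:1  a_29=24390
[q^30] f(30)=27000,f(15)=3375,f(10)=1000,f(6)=216,f(5)=125,f(3)=27,f(2)=8,f(1)=1 ⇒ 31752
d|31:{1,31}  Σf=1+29791=29792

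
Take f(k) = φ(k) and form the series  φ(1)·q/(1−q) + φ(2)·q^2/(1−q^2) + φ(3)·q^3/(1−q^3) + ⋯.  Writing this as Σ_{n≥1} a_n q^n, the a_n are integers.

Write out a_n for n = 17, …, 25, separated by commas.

n=17: 1·17 17·1  φ→[1+16]=17
n=18: 18·1 9·2 6·3 3·6 2·9 1·18  φ→[6+6+2+2+1+1]=18
d|19:{1,19}  Σφ=1+18=19
d|20:{20,10,5,4,2,1}  Σφ=8+4+4+2+1+1=20
n=21: 21·1 7·3 3·7 1·21  φ→[12+6+2+1]=21
n=22: 22·1 11·2 2·11 1·22  φ→[10+10+1+1]=22
q^23  k|23↦φ(k): 1:1 23:22  a_23=23
[q^24] φ(1)=1,φ(2)=1,φ(3)=2,φ(4)=2,φ(6)=2,φ(8)=4,φ(12)=4,φ(24)=8 ⇒ 24
n=25: 25·1 5·5 1·25  φ→[20+4+1]=25

17, 18, 19, 20, 21, 22, 23, 24, 25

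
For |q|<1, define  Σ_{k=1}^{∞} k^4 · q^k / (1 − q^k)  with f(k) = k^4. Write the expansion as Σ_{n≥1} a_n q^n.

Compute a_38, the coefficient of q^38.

d|38:{1,2,19,38}  Σf=1+16+130321+2085136=2215474

a_38 = 2215474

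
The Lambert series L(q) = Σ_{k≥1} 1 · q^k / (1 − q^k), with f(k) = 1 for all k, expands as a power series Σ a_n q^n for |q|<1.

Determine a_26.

a_26 = 4

[q^26] f(26)=1,f(13)=1,f(2)=1,f(1)=1 ⇒ 4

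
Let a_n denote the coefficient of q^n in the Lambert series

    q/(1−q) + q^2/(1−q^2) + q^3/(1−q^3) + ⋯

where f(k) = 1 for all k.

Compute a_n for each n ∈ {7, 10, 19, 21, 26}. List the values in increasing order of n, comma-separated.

[q^7] f(7)=1,f(1)=1 ⇒ 2
q^10  k|10↦f(k): 10:1 5:1 2:1 1:1  a_10=4
q^19  k|19↦f(k): 1:1 19:1  a_19=2
d|21:{1,3,7,21}  Σf=1+1+1+1=4
q^26  k|26↦f(k): 1:1 2:1 13:1 26:1  a_26=4

2, 4, 2, 4, 4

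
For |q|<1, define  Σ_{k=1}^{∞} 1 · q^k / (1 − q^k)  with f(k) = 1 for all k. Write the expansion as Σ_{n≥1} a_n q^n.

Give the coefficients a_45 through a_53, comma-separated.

n=45: 1·45 3·15 5·9 9·5 15·3 45·1  f→[1+1+1+1+1+1]=6
n=46: 46·1 23·2 2·23 1·46  f→[1+1+1+1]=4
q^47  k|47↦f(k): 47:1 1:1  a_47=2
[q^48] f(1)=1,f(2)=1,f(3)=1,f(4)=1,f(6)=1,f(8)=1,f(12)=1,f(16)=1,f(24)=1,f(48)=1 ⇒ 10
n=49: 49·1 7·7 1·49  f→[1+1+1]=3
n=50: 50·1 25·2 10·5 5·10 2·25 1·50  f→[1+1+1+1+1+1]=6
d|51:{51,17,3,1}  Σf=1+1+1+1=4
q^52  k|52↦f(k): 52:1 26:1 13:1 4:1 2:1 1:1  a_52=6
d|53:{53,1}  Σf=1+1=2

6, 4, 2, 10, 3, 6, 4, 6, 2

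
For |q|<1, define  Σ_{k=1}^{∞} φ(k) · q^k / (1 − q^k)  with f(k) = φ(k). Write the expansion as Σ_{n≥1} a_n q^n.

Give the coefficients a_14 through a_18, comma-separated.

q^14  k|14↦φ(k): 1:1 2:1 7:6 14:6  a_14=14
d|15:{1,3,5,15}  Σφ=1+2+4+8=15
q^16  k|16↦φ(k): 1:1 2:1 4:2 8:4 16:8  a_16=16
[q^17] φ(1)=1,φ(17)=16 ⇒ 17
[q^18] φ(18)=6,φ(9)=6,φ(6)=2,φ(3)=2,φ(2)=1,φ(1)=1 ⇒ 18

14, 15, 16, 17, 18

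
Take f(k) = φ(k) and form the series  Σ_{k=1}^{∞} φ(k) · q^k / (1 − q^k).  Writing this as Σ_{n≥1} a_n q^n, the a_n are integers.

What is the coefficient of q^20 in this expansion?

q^20  k|20↦φ(k): 1:1 2:1 4:2 5:4 10:4 20:8  a_20=20

a_20 = 20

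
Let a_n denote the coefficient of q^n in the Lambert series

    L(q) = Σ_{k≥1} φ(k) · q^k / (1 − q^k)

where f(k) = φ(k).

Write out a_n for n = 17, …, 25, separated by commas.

q^17  k|17↦φ(k): 1:1 17:16  a_17=17
d|18:{1,2,3,6,9,18}  Σφ=1+1+2+2+6+6=18
[q^19] φ(19)=18,φ(1)=1 ⇒ 19
d|20:{1,2,4,5,10,20}  Σφ=1+1+2+4+4+8=20
q^21  k|21↦φ(k): 21:12 7:6 3:2 1:1  a_21=21
q^22  k|22↦φ(k): 1:1 2:1 11:10 22:10  a_22=22
q^23  k|23↦φ(k): 23:22 1:1  a_23=23
[q^24] φ(1)=1,φ(2)=1,φ(3)=2,φ(4)=2,φ(6)=2,φ(8)=4,φ(12)=4,φ(24)=8 ⇒ 24
n=25: 25·1 5·5 1·25  φ→[20+4+1]=25

17, 18, 19, 20, 21, 22, 23, 24, 25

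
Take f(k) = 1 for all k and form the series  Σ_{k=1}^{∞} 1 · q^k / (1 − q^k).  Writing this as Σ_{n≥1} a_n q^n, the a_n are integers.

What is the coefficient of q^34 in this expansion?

a_34 = 4

n=34: 34·1 17·2 2·17 1·34  f→[1+1+1+1]=4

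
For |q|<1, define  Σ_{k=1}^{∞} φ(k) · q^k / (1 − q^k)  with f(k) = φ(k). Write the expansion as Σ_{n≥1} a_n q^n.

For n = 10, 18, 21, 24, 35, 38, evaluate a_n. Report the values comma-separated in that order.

d|10:{10,5,2,1}  Σφ=4+4+1+1=10
q^18  k|18↦φ(k): 1:1 2:1 3:2 6:2 9:6 18:6  a_18=18
[q^21] φ(1)=1,φ(3)=2,φ(7)=6,φ(21)=12 ⇒ 21
d|24:{24,12,8,6,4,3,2,1}  Σφ=8+4+4+2+2+2+1+1=24
d|35:{1,5,7,35}  Σφ=1+4+6+24=35
[q^38] φ(38)=18,φ(19)=18,φ(2)=1,φ(1)=1 ⇒ 38

10, 18, 21, 24, 35, 38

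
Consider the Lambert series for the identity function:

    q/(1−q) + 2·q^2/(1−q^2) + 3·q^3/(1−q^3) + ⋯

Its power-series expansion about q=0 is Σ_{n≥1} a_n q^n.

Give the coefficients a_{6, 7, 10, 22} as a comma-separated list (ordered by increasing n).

12, 8, 18, 36

n=6: 1·6 2·3 3·2 6·1  f→[1+2+3+6]=12
[q^7] f(1)=1,f(7)=7 ⇒ 8
d|10:{1,2,5,10}  Σf=1+2+5+10=18
q^22  k|22↦f(k): 1:1 2:2 11:11 22:22  a_22=36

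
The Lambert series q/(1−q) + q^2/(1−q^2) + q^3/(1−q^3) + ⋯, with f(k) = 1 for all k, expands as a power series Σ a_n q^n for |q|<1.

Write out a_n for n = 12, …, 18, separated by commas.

n=12: 12·1 6·2 4·3 3·4 2·6 1·12  f→[1+1+1+1+1+1]=6
[q^13] f(1)=1,f(13)=1 ⇒ 2
q^14  k|14↦f(k): 1:1 2:1 7:1 14:1  a_14=4
[q^15] f(1)=1,f(3)=1,f(5)=1,f(15)=1 ⇒ 4
d|16:{16,8,4,2,1}  Σf=1+1+1+1+1=5
[q^17] f(17)=1,f(1)=1 ⇒ 2
n=18: 1·18 2·9 3·6 6·3 9·2 18·1  f→[1+1+1+1+1+1]=6

6, 2, 4, 4, 5, 2, 6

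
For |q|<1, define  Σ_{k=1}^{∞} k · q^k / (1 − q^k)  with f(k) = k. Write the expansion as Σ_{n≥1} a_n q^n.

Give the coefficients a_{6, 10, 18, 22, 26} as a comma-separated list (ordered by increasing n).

12, 18, 39, 36, 42

q^6  k|6↦f(k): 1:1 2:2 3:3 6:6  a_6=12
[q^10] f(1)=1,f(2)=2,f(5)=5,f(10)=10 ⇒ 18
[q^18] f(18)=18,f(9)=9,f(6)=6,f(3)=3,f(2)=2,f(1)=1 ⇒ 39
[q^22] f(22)=22,f(11)=11,f(2)=2,f(1)=1 ⇒ 36
q^26  k|26↦f(k): 26:26 13:13 2:2 1:1  a_26=42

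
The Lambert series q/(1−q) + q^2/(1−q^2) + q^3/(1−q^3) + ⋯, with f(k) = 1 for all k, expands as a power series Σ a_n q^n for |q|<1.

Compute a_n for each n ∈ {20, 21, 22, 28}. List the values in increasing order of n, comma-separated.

q^20  k|20↦f(k): 1:1 2:1 4:1 5:1 10:1 20:1  a_20=6
q^21  k|21↦f(k): 21:1 7:1 3:1 1:1  a_21=4
q^22  k|22↦f(k): 22:1 11:1 2:1 1:1  a_22=4
n=28: 28·1 14·2 7·4 4·7 2·14 1·28  f→[1+1+1+1+1+1]=6

6, 4, 4, 6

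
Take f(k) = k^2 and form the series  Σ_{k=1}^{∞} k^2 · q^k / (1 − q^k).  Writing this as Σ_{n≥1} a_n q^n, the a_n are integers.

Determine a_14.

a_14 = 250

[q^14] f(1)=1,f(2)=4,f(7)=49,f(14)=196 ⇒ 250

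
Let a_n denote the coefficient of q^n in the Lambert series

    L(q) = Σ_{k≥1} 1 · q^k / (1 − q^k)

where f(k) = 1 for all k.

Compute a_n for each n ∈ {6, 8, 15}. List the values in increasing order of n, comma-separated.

n=6: 1·6 2·3 3·2 6·1  f→[1+1+1+1]=4
[q^8] f(8)=1,f(4)=1,f(2)=1,f(1)=1 ⇒ 4
[q^15] f(15)=1,f(5)=1,f(3)=1,f(1)=1 ⇒ 4

4, 4, 4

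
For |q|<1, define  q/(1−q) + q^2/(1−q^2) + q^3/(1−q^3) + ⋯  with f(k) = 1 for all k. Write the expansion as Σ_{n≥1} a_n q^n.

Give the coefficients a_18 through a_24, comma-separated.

d|18:{1,2,3,6,9,18}  Σf=1+1+1+1+1+1=6
q^19  k|19↦f(k): 1:1 19:1  a_19=2
n=20: 1·20 2·10 4·5 5·4 10·2 20·1  f→[1+1+1+1+1+1]=6
[q^21] f(21)=1,f(7)=1,f(3)=1,f(1)=1 ⇒ 4
[q^22] f(22)=1,f(11)=1,f(2)=1,f(1)=1 ⇒ 4
n=23: 23·1 1·23  f→[1+1]=2
n=24: 24·1 12·2 8·3 6·4 4·6 3·8 2·12 1·24  f→[1+1+1+1+1+1+1+1]=8

6, 2, 6, 4, 4, 2, 8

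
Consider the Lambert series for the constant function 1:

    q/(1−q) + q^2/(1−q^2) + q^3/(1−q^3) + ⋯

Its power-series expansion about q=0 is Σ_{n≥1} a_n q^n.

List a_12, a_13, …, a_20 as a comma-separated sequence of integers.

6, 2, 4, 4, 5, 2, 6, 2, 6

q^12  k|12↦f(k): 12:1 6:1 4:1 3:1 2:1 1:1  a_12=6
[q^13] f(1)=1,f(13)=1 ⇒ 2
q^14  k|14↦f(k): 14:1 7:1 2:1 1:1  a_14=4
q^15  k|15↦f(k): 15:1 5:1 3:1 1:1  a_15=4
[q^16] f(1)=1,f(2)=1,f(4)=1,f(8)=1,f(16)=1 ⇒ 5
d|17:{1,17}  Σf=1+1=2
[q^18] f(1)=1,f(2)=1,f(3)=1,f(6)=1,f(9)=1,f(18)=1 ⇒ 6
q^19  k|19↦f(k): 19:1 1:1  a_19=2
n=20: 20·1 10·2 5·4 4·5 2·10 1·20  f→[1+1+1+1+1+1]=6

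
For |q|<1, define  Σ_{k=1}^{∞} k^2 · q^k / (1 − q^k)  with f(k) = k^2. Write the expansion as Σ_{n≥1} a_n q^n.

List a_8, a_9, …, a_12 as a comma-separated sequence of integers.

85, 91, 130, 122, 210

n=8: 1·8 2·4 4·2 8·1  f→[1+4+16+64]=85
q^9  k|9↦f(k): 1:1 3:9 9:81  a_9=91
n=10: 1·10 2·5 5·2 10·1  f→[1+4+25+100]=130
q^11  k|11↦f(k): 1:1 11:121  a_11=122
q^12  k|12↦f(k): 12:144 6:36 4:16 3:9 2:4 1:1  a_12=210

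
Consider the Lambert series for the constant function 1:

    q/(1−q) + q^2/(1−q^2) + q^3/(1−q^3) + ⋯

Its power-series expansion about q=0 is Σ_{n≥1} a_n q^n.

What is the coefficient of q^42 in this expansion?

a_42 = 8

n=42: 1·42 2·21 3·14 6·7 7·6 14·3 21·2 42·1  f→[1+1+1+1+1+1+1+1]=8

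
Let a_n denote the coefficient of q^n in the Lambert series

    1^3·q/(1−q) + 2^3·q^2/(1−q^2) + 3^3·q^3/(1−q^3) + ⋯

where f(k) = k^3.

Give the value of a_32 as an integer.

a_32 = 37449

d|32:{32,16,8,4,2,1}  Σf=32768+4096+512+64+8+1=37449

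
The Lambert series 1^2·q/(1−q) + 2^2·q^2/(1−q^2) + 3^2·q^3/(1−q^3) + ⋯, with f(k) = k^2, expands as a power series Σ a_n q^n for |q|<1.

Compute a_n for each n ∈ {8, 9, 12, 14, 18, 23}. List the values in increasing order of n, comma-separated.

n=8: 8·1 4·2 2·4 1·8  f→[64+16+4+1]=85
n=9: 9·1 3·3 1·9  f→[81+9+1]=91
q^12  k|12↦f(k): 12:144 6:36 4:16 3:9 2:4 1:1  a_12=210
q^14  k|14↦f(k): 1:1 2:4 7:49 14:196  a_14=250
n=18: 1·18 2·9 3·6 6·3 9·2 18·1  f→[1+4+9+36+81+324]=455
d|23:{1,23}  Σf=1+529=530

85, 91, 210, 250, 455, 530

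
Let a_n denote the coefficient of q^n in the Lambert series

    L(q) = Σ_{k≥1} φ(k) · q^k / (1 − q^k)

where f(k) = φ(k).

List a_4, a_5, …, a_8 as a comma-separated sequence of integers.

n=4: 4·1 2·2 1·4  φ→[2+1+1]=4
d|5:{1,5}  Σφ=1+4=5
[q^6] φ(1)=1,φ(2)=1,φ(3)=2,φ(6)=2 ⇒ 6
n=7: 7·1 1·7  φ→[6+1]=7
n=8: 1·8 2·4 4·2 8·1  φ→[1+1+2+4]=8

4, 5, 6, 7, 8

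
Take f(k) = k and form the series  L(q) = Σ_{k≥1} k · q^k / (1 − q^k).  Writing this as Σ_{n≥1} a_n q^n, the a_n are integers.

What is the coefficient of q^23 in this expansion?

a_23 = 24

n=23: 23·1 1·23  f→[23+1]=24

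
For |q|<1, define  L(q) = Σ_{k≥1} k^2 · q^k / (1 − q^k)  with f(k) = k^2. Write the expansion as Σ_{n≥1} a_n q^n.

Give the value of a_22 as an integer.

a_22 = 610

n=22: 1·22 2·11 11·2 22·1  f→[1+4+121+484]=610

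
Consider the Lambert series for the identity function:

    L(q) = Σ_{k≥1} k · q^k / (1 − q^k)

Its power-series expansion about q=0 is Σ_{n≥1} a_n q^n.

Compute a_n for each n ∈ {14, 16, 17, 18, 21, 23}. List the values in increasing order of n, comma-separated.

n=14: 1·14 2·7 7·2 14·1  f→[1+2+7+14]=24
d|16:{1,2,4,8,16}  Σf=1+2+4+8+16=31
[q^17] f(1)=1,f(17)=17 ⇒ 18
[q^18] f(1)=1,f(2)=2,f(3)=3,f(6)=6,f(9)=9,f(18)=18 ⇒ 39
d|21:{1,3,7,21}  Σf=1+3+7+21=32
q^23  k|23↦f(k): 23:23 1:1  a_23=24

24, 31, 18, 39, 32, 24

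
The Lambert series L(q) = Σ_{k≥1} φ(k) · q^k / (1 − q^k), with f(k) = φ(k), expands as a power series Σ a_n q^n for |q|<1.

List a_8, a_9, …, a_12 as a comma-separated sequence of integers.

n=8: 8·1 4·2 2·4 1·8  φ→[4+2+1+1]=8
n=9: 9·1 3·3 1·9  φ→[6+2+1]=9
[q^10] φ(10)=4,φ(5)=4,φ(2)=1,φ(1)=1 ⇒ 10
[q^11] φ(1)=1,φ(11)=10 ⇒ 11
[q^12] φ(1)=1,φ(2)=1,φ(3)=2,φ(4)=2,φ(6)=2,φ(12)=4 ⇒ 12

8, 9, 10, 11, 12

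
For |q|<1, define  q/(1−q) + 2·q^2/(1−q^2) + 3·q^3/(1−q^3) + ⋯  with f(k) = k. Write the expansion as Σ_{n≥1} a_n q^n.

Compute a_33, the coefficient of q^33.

a_33 = 48

d|33:{33,11,3,1}  Σf=33+11+3+1=48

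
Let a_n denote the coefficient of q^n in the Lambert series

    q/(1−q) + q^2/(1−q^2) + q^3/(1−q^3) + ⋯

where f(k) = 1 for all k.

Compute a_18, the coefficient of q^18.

a_18 = 6

[q^18] f(18)=1,f(9)=1,f(6)=1,f(3)=1,f(2)=1,f(1)=1 ⇒ 6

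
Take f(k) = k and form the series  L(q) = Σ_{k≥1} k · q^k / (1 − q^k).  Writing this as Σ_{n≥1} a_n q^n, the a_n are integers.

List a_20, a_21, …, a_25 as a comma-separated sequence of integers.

q^20  k|20↦f(k): 1:1 2:2 4:4 5:5 10:10 20:20  a_20=42
d|21:{1,3,7,21}  Σf=1+3+7+21=32
d|22:{22,11,2,1}  Σf=22+11+2+1=36
n=23: 23·1 1·23  f→[23+1]=24
[q^24] f(1)=1,f(2)=2,f(3)=3,f(4)=4,f(6)=6,f(8)=8,f(12)=12,f(24)=24 ⇒ 60
d|25:{1,5,25}  Σf=1+5+25=31

42, 32, 36, 24, 60, 31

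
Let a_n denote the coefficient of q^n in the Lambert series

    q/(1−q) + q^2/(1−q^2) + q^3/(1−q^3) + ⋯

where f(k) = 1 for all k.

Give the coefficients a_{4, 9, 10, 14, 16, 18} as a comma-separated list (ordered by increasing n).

n=4: 1·4 2·2 4·1  f→[1+1+1]=3
n=9: 1·9 3·3 9·1  f→[1+1+1]=3
[q^10] f(10)=1,f(5)=1,f(2)=1,f(1)=1 ⇒ 4
d|14:{1,2,7,14}  Σf=1+1+1+1=4
q^16  k|16↦f(k): 1:1 2:1 4:1 8:1 16:1  a_16=5
d|18:{18,9,6,3,2,1}  Σf=1+1+1+1+1+1=6

3, 3, 4, 4, 5, 6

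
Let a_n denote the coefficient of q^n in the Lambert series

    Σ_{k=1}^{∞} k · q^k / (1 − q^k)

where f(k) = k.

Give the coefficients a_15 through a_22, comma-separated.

n=15: 15·1 5·3 3·5 1·15  f→[15+5+3+1]=24
d|16:{16,8,4,2,1}  Σf=16+8+4+2+1=31
[q^17] f(17)=17,f(1)=1 ⇒ 18
[q^18] f(18)=18,f(9)=9,f(6)=6,f(3)=3,f(2)=2,f(1)=1 ⇒ 39
[q^19] f(1)=1,f(19)=19 ⇒ 20
d|20:{1,2,4,5,10,20}  Σf=1+2+4+5+10+20=42
[q^21] f(21)=21,f(7)=7,f(3)=3,f(1)=1 ⇒ 32
[q^22] f(22)=22,f(11)=11,f(2)=2,f(1)=1 ⇒ 36

24, 31, 18, 39, 20, 42, 32, 36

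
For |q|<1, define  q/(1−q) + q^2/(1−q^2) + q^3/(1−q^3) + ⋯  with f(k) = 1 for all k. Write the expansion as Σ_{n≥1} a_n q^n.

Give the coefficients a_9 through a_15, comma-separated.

3, 4, 2, 6, 2, 4, 4

d|9:{1,3,9}  Σf=1+1+1=3
d|10:{10,5,2,1}  Σf=1+1+1+1=4
q^11  k|11↦f(k): 11:1 1:1  a_11=2
[q^12] f(1)=1,f(2)=1,f(3)=1,f(4)=1,f(6)=1,f(12)=1 ⇒ 6
[q^13] f(13)=1,f(1)=1 ⇒ 2
[q^14] f(14)=1,f(7)=1,f(2)=1,f(1)=1 ⇒ 4
n=15: 15·1 5·3 3·5 1·15  f→[1+1+1+1]=4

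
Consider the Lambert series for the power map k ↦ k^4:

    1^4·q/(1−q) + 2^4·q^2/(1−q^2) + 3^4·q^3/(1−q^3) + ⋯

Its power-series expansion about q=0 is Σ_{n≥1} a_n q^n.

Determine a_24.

d|24:{24,12,8,6,4,3,2,1}  Σf=331776+20736+4096+1296+256+81+16+1=358258

a_24 = 358258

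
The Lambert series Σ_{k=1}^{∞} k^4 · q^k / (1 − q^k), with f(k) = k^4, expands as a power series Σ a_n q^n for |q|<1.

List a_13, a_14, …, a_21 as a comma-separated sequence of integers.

n=13: 1·13 13·1  f→[1+28561]=28562
[q^14] f(1)=1,f(2)=16,f(7)=2401,f(14)=38416 ⇒ 40834
d|15:{15,5,3,1}  Σf=50625+625+81+1=51332
q^16  k|16↦f(k): 1:1 2:16 4:256 8:4096 16:65536  a_16=69905
d|17:{17,1}  Σf=83521+1=83522
d|18:{1,2,3,6,9,18}  Σf=1+16+81+1296+6561+104976=112931
d|19:{19,1}  Σf=130321+1=130322
q^20  k|20↦f(k): 1:1 2:16 4:256 5:625 10:10000 20:160000  a_20=170898
d|21:{21,7,3,1}  Σf=194481+2401+81+1=196964

28562, 40834, 51332, 69905, 83522, 112931, 130322, 170898, 196964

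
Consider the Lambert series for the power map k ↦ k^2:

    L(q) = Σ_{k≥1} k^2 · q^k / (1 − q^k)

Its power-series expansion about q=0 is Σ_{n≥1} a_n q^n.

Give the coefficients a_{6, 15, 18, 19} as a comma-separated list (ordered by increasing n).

50, 260, 455, 362

[q^6] f(6)=36,f(3)=9,f(2)=4,f(1)=1 ⇒ 50
n=15: 15·1 5·3 3·5 1·15  f→[225+25+9+1]=260
d|18:{1,2,3,6,9,18}  Σf=1+4+9+36+81+324=455
q^19  k|19↦f(k): 1:1 19:361  a_19=362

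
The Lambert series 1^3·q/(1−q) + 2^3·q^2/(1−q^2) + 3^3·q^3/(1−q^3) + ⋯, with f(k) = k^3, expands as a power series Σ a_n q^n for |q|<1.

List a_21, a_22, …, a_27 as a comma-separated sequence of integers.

9632, 11988, 12168, 16380, 15751, 19782, 20440

q^21  k|21↦f(k): 21:9261 7:343 3:27 1:1  a_21=9632
d|22:{22,11,2,1}  Σf=10648+1331+8+1=11988
q^23  k|23↦f(k): 1:1 23:12167  a_23=12168
d|24:{1,2,3,4,6,8,12,24}  Σf=1+8+27+64+216+512+1728+13824=16380
[q^25] f(1)=1,f(5)=125,f(25)=15625 ⇒ 15751
q^26  k|26↦f(k): 26:17576 13:2197 2:8 1:1  a_26=19782
q^27  k|27↦f(k): 1:1 3:27 9:729 27:19683  a_27=20440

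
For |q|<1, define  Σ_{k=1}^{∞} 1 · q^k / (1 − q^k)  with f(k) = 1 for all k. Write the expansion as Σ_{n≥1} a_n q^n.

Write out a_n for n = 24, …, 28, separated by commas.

8, 3, 4, 4, 6

[q^24] f(24)=1,f(12)=1,f(8)=1,f(6)=1,f(4)=1,f(3)=1,f(2)=1,f(1)=1 ⇒ 8
d|25:{25,5,1}  Σf=1+1+1=3
d|26:{1,2,13,26}  Σf=1+1+1+1=4
d|27:{27,9,3,1}  Σf=1+1+1+1=4
q^28  k|28↦f(k): 28:1 14:1 7:1 4:1 2:1 1:1  a_28=6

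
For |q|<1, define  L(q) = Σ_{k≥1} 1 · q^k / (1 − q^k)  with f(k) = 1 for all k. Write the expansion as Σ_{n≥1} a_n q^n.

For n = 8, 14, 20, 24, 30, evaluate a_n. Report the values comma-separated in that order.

4, 4, 6, 8, 8

[q^8] f(1)=1,f(2)=1,f(4)=1,f(8)=1 ⇒ 4
[q^14] f(14)=1,f(7)=1,f(2)=1,f(1)=1 ⇒ 4
n=20: 20·1 10·2 5·4 4·5 2·10 1·20  f→[1+1+1+1+1+1]=6
q^24  k|24↦f(k): 24:1 12:1 8:1 6:1 4:1 3:1 2:1 1:1  a_24=8
[q^30] f(1)=1,f(2)=1,f(3)=1,f(5)=1,f(6)=1,f(10)=1,f(15)=1,f(30)=1 ⇒ 8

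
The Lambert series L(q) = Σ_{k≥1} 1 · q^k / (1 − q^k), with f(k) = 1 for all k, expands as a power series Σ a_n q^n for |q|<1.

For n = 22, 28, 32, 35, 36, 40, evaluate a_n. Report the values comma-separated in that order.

q^22  k|22↦f(k): 22:1 11:1 2:1 1:1  a_22=4
[q^28] f(28)=1,f(14)=1,f(7)=1,f(4)=1,f(2)=1,f(1)=1 ⇒ 6
d|32:{32,16,8,4,2,1}  Σf=1+1+1+1+1+1=6
q^35  k|35↦f(k): 1:1 5:1 7:1 35:1  a_35=4
d|36:{1,2,3,4,6,9,12,18,36}  Σf=1+1+1+1+1+1+1+1+1=9
q^40  k|40↦f(k): 1:1 2:1 4:1 5:1 8:1 10:1 20:1 40:1  a_40=8

4, 6, 6, 4, 9, 8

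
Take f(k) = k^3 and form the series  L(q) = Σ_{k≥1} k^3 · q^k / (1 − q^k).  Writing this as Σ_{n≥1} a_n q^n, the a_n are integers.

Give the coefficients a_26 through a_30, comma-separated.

19782, 20440, 25112, 24390, 31752

[q^26] f(26)=17576,f(13)=2197,f(2)=8,f(1)=1 ⇒ 19782
q^27  k|27↦f(k): 1:1 3:27 9:729 27:19683  a_27=20440
[q^28] f(1)=1,f(2)=8,f(4)=64,f(7)=343,f(14)=2744,f(28)=21952 ⇒ 25112
d|29:{29,1}  Σf=24389+1=24390
q^30  k|30↦f(k): 30:27000 15:3375 10:1000 6:216 5:125 3:27 2:8 1:1  a_30=31752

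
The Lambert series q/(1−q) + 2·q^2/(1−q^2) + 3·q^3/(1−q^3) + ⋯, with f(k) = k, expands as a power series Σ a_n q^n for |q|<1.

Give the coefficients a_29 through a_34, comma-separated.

n=29: 1·29 29·1  f→[1+29]=30
d|30:{30,15,10,6,5,3,2,1}  Σf=30+15+10+6+5+3+2+1=72
q^31  k|31↦f(k): 1:1 31:31  a_31=32
n=32: 32·1 16·2 8·4 4·8 2·16 1·32  f→[32+16+8+4+2+1]=63
d|33:{33,11,3,1}  Σf=33+11+3+1=48
q^34  k|34↦f(k): 1:1 2:2 17:17 34:34  a_34=54

30, 72, 32, 63, 48, 54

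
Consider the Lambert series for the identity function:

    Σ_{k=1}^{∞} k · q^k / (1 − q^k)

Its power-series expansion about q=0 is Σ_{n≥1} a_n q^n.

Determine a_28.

a_28 = 56

[q^28] f(28)=28,f(14)=14,f(7)=7,f(4)=4,f(2)=2,f(1)=1 ⇒ 56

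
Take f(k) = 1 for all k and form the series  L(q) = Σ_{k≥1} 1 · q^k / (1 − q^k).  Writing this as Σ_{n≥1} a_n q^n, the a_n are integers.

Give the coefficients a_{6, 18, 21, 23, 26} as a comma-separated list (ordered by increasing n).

4, 6, 4, 2, 4

q^6  k|6↦f(k): 1:1 2:1 3:1 6:1  a_6=4
q^18  k|18↦f(k): 18:1 9:1 6:1 3:1 2:1 1:1  a_18=6
d|21:{21,7,3,1}  Σf=1+1+1+1=4
q^23  k|23↦f(k): 23:1 1:1  a_23=2
n=26: 26·1 13·2 2·13 1·26  f→[1+1+1+1]=4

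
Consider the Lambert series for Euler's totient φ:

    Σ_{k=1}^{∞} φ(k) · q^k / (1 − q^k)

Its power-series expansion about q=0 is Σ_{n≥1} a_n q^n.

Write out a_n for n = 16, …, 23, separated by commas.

[q^16] φ(1)=1,φ(2)=1,φ(4)=2,φ(8)=4,φ(16)=8 ⇒ 16
n=17: 17·1 1·17  φ→[16+1]=17
[q^18] φ(18)=6,φ(9)=6,φ(6)=2,φ(3)=2,φ(2)=1,φ(1)=1 ⇒ 18
n=19: 19·1 1·19  φ→[18+1]=19
d|20:{20,10,5,4,2,1}  Σφ=8+4+4+2+1+1=20
n=21: 21·1 7·3 3·7 1·21  φ→[12+6+2+1]=21
n=22: 22·1 11·2 2·11 1·22  φ→[10+10+1+1]=22
[q^23] φ(23)=22,φ(1)=1 ⇒ 23

16, 17, 18, 19, 20, 21, 22, 23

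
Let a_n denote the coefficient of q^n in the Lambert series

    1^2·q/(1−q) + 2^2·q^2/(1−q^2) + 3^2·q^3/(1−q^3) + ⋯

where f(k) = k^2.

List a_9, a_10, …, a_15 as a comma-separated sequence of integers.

q^9  k|9↦f(k): 1:1 3:9 9:81  a_9=91
d|10:{1,2,5,10}  Σf=1+4+25+100=130
n=11: 11·1 1·11  f→[121+1]=122
[q^12] f(12)=144,f(6)=36,f(4)=16,f(3)=9,f(2)=4,f(1)=1 ⇒ 210
[q^13] f(1)=1,f(13)=169 ⇒ 170
[q^14] f(14)=196,f(7)=49,f(2)=4,f(1)=1 ⇒ 250
n=15: 1·15 3·5 5·3 15·1  f→[1+9+25+225]=260

91, 130, 122, 210, 170, 250, 260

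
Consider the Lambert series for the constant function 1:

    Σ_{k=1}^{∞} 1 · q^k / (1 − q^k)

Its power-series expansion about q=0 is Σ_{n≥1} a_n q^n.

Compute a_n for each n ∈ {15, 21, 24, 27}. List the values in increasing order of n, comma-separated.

n=15: 1·15 3·5 5·3 15·1  f→[1+1+1+1]=4
[q^21] f(21)=1,f(7)=1,f(3)=1,f(1)=1 ⇒ 4
n=24: 24·1 12·2 8·3 6·4 4·6 3·8 2·12 1·24  f→[1+1+1+1+1+1+1+1]=8
d|27:{27,9,3,1}  Σf=1+1+1+1=4

4, 4, 8, 4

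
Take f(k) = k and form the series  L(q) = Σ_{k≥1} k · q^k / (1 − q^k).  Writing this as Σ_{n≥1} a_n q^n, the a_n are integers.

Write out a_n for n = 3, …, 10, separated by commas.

[q^3] f(1)=1,f(3)=3 ⇒ 4
[q^4] f(4)=4,f(2)=2,f(1)=1 ⇒ 7
[q^5] f(1)=1,f(5)=5 ⇒ 6
d|6:{6,3,2,1}  Σf=6+3+2+1=12
q^7  k|7↦f(k): 1:1 7:7  a_7=8
n=8: 1·8 2·4 4·2 8·1  f→[1+2+4+8]=15
d|9:{9,3,1}  Σf=9+3+1=13
[q^10] f(10)=10,f(5)=5,f(2)=2,f(1)=1 ⇒ 18

4, 7, 6, 12, 8, 15, 13, 18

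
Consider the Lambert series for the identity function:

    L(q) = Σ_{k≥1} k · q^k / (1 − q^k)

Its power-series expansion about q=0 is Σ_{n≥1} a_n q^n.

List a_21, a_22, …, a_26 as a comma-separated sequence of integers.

32, 36, 24, 60, 31, 42

q^21  k|21↦f(k): 21:21 7:7 3:3 1:1  a_21=32
n=22: 1·22 2·11 11·2 22·1  f→[1+2+11+22]=36
d|23:{23,1}  Σf=23+1=24
d|24:{1,2,3,4,6,8,12,24}  Σf=1+2+3+4+6+8+12+24=60
n=25: 1·25 5·5 25·1  f→[1+5+25]=31
d|26:{26,13,2,1}  Σf=26+13+2+1=42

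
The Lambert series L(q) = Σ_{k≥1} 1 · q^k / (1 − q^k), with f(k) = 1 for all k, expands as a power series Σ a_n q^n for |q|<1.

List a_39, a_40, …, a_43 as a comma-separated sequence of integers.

4, 8, 2, 8, 2

q^39  k|39↦f(k): 39:1 13:1 3:1 1:1  a_39=4
[q^40] f(40)=1,f(20)=1,f(10)=1,f(8)=1,f(5)=1,f(4)=1,f(2)=1,f(1)=1 ⇒ 8
q^41  k|41↦f(k): 41:1 1:1  a_41=2
d|42:{42,21,14,7,6,3,2,1}  Σf=1+1+1+1+1+1+1+1=8
[q^43] f(43)=1,f(1)=1 ⇒ 2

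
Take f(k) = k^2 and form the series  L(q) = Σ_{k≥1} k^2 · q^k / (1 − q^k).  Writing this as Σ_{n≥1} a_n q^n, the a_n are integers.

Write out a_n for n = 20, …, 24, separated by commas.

546, 500, 610, 530, 850

d|20:{20,10,5,4,2,1}  Σf=400+100+25+16+4+1=546
n=21: 1·21 3·7 7·3 21·1  f→[1+9+49+441]=500
n=22: 22·1 11·2 2·11 1·22  f→[484+121+4+1]=610
n=23: 23·1 1·23  f→[529+1]=530
d|24:{1,2,3,4,6,8,12,24}  Σf=1+4+9+16+36+64+144+576=850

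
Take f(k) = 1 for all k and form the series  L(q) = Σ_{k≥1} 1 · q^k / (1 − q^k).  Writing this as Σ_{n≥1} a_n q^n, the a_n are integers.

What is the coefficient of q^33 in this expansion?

d|33:{33,11,3,1}  Σf=1+1+1+1=4

a_33 = 4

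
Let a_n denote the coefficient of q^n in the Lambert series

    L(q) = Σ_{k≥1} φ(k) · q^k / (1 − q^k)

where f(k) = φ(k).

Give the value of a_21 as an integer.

q^21  k|21↦φ(k): 1:1 3:2 7:6 21:12  a_21=21

a_21 = 21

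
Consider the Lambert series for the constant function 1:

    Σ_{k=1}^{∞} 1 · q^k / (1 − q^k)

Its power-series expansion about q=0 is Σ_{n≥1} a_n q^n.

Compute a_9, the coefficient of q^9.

a_9 = 3

[q^9] f(9)=1,f(3)=1,f(1)=1 ⇒ 3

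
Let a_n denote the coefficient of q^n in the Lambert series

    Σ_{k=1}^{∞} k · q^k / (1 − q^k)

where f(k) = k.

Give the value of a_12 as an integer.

n=12: 1·12 2·6 3·4 4·3 6·2 12·1  f→[1+2+3+4+6+12]=28

a_12 = 28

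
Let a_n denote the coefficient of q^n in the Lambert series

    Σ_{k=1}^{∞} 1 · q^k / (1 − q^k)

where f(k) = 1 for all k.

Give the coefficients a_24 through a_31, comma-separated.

q^24  k|24↦f(k): 1:1 2:1 3:1 4:1 6:1 8:1 12:1 24:1  a_24=8
d|25:{25,5,1}  Σf=1+1+1=3
d|26:{1,2,13,26}  Σf=1+1+1+1=4
[q^27] f(27)=1,f(9)=1,f(3)=1,f(1)=1 ⇒ 4
[q^28] f(1)=1,f(2)=1,f(4)=1,f(7)=1,f(14)=1,f(28)=1 ⇒ 6
[q^29] f(1)=1,f(29)=1 ⇒ 2
n=30: 1·30 2·15 3·10 5·6 6·5 10·3 15·2 30·1  f→[1+1+1+1+1+1+1+1]=8
q^31  k|31↦f(k): 31:1 1:1  a_31=2

8, 3, 4, 4, 6, 2, 8, 2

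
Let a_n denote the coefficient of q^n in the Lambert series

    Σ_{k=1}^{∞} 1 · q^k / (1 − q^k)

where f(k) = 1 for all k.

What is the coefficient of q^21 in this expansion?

a_21 = 4

q^21  k|21↦f(k): 21:1 7:1 3:1 1:1  a_21=4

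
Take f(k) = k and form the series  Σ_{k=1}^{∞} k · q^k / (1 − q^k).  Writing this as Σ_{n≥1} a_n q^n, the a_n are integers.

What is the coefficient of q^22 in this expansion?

q^22  k|22↦f(k): 1:1 2:2 11:11 22:22  a_22=36

a_22 = 36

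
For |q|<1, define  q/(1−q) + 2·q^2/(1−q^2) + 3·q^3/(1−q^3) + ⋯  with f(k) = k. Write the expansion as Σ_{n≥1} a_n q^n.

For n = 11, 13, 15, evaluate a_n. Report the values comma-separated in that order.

12, 14, 24

q^11  k|11↦f(k): 11:11 1:1  a_11=12
[q^13] f(1)=1,f(13)=13 ⇒ 14
q^15  k|15↦f(k): 1:1 3:3 5:5 15:15  a_15=24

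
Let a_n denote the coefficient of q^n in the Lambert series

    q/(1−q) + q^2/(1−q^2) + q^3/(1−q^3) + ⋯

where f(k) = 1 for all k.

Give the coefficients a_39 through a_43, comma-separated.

4, 8, 2, 8, 2

q^39  k|39↦f(k): 1:1 3:1 13:1 39:1  a_39=4
[q^40] f(40)=1,f(20)=1,f(10)=1,f(8)=1,f(5)=1,f(4)=1,f(2)=1,f(1)=1 ⇒ 8
[q^41] f(41)=1,f(1)=1 ⇒ 2
n=42: 1·42 2·21 3·14 6·7 7·6 14·3 21·2 42·1  f→[1+1+1+1+1+1+1+1]=8
n=43: 1·43 43·1  f→[1+1]=2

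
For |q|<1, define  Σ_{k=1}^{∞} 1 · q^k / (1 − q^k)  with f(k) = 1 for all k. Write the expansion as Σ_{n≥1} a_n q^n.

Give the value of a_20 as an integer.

a_20 = 6

d|20:{1,2,4,5,10,20}  Σf=1+1+1+1+1+1=6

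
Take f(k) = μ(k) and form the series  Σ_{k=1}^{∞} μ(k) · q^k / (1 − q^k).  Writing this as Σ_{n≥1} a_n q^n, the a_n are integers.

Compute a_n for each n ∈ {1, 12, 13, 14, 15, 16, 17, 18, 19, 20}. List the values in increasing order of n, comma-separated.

1, 0, 0, 0, 0, 0, 0, 0, 0, 0

q^1  k|1↦μ(k): 1:1  a_1=1
d|12:{12,6,4,3,2,1}  Σμ=0+1+0+(-1)+(-1)+1=0
d|13:{13,1}  Σμ=(-1)+1=0
d|14:{14,7,2,1}  Σμ=1+(-1)+(-1)+1=0
[q^15] μ(1)=1,μ(3)=-1,μ(5)=-1,μ(15)=1 ⇒ 0
[q^16] μ(1)=1,μ(2)=-1,μ(4)=0,μ(8)=0,μ(16)=0 ⇒ 0
[q^17] μ(17)=-1,μ(1)=1 ⇒ 0
[q^18] μ(1)=1,μ(2)=-1,μ(3)=-1,μ(6)=1,μ(9)=0,μ(18)=0 ⇒ 0
d|19:{19,1}  Σμ=(-1)+1=0
[q^20] μ(20)=0,μ(10)=1,μ(5)=-1,μ(4)=0,μ(2)=-1,μ(1)=1 ⇒ 0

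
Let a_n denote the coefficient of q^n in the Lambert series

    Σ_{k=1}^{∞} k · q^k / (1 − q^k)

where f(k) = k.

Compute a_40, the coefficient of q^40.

[q^40] f(40)=40,f(20)=20,f(10)=10,f(8)=8,f(5)=5,f(4)=4,f(2)=2,f(1)=1 ⇒ 90

a_40 = 90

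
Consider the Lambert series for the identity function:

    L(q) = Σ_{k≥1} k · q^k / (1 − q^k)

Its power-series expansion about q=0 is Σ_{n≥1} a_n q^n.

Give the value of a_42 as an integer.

[q^42] f(1)=1,f(2)=2,f(3)=3,f(6)=6,f(7)=7,f(14)=14,f(21)=21,f(42)=42 ⇒ 96

a_42 = 96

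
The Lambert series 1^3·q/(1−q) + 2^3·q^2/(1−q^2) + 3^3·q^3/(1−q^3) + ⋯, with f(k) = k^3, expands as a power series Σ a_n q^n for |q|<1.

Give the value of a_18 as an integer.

a_18 = 6813

n=18: 1·18 2·9 3·6 6·3 9·2 18·1  f→[1+8+27+216+729+5832]=6813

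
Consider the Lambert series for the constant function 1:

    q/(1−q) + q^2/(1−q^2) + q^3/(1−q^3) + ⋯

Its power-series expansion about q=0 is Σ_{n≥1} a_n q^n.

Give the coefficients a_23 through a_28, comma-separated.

[q^23] f(1)=1,f(23)=1 ⇒ 2
d|24:{24,12,8,6,4,3,2,1}  Σf=1+1+1+1+1+1+1+1=8
n=25: 1·25 5·5 25·1  f→[1+1+1]=3
[q^26] f(1)=1,f(2)=1,f(13)=1,f(26)=1 ⇒ 4
n=27: 1·27 3·9 9·3 27·1  f→[1+1+1+1]=4
d|28:{28,14,7,4,2,1}  Σf=1+1+1+1+1+1=6

2, 8, 3, 4, 4, 6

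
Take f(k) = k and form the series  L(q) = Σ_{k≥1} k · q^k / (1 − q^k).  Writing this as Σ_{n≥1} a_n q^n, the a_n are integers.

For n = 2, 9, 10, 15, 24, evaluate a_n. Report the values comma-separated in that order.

n=2: 2·1 1·2  f→[2+1]=3
[q^9] f(9)=9,f(3)=3,f(1)=1 ⇒ 13
n=10: 1·10 2·5 5·2 10·1  f→[1+2+5+10]=18
q^15  k|15↦f(k): 1:1 3:3 5:5 15:15  a_15=24
q^24  k|24↦f(k): 1:1 2:2 3:3 4:4 6:6 8:8 12:12 24:24  a_24=60

3, 13, 18, 24, 60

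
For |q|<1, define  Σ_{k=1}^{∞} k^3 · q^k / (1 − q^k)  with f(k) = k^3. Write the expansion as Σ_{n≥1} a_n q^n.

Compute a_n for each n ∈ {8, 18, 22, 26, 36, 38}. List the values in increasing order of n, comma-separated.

[q^8] f(1)=1,f(2)=8,f(4)=64,f(8)=512 ⇒ 585
n=18: 1·18 2·9 3·6 6·3 9·2 18·1  f→[1+8+27+216+729+5832]=6813
d|22:{22,11,2,1}  Σf=10648+1331+8+1=11988
q^26  k|26↦f(k): 1:1 2:8 13:2197 26:17576  a_26=19782
d|36:{36,18,12,9,6,4,3,2,1}  Σf=46656+5832+1728+729+216+64+27+8+1=55261
n=38: 38·1 19·2 2·19 1·38  f→[54872+6859+8+1]=61740

585, 6813, 11988, 19782, 55261, 61740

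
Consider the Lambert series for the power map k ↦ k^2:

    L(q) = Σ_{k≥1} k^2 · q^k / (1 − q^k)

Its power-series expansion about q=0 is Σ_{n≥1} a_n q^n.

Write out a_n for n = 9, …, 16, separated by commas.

91, 130, 122, 210, 170, 250, 260, 341

[q^9] f(9)=81,f(3)=9,f(1)=1 ⇒ 91
d|10:{1,2,5,10}  Σf=1+4+25+100=130
[q^11] f(11)=121,f(1)=1 ⇒ 122
d|12:{12,6,4,3,2,1}  Σf=144+36+16+9+4+1=210
[q^13] f(1)=1,f(13)=169 ⇒ 170
q^14  k|14↦f(k): 1:1 2:4 7:49 14:196  a_14=250
[q^15] f(1)=1,f(3)=9,f(5)=25,f(15)=225 ⇒ 260
q^16  k|16↦f(k): 1:1 2:4 4:16 8:64 16:256  a_16=341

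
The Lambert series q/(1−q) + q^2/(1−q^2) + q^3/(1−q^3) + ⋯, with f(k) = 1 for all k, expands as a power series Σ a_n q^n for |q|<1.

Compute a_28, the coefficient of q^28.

a_28 = 6

n=28: 28·1 14·2 7·4 4·7 2·14 1·28  f→[1+1+1+1+1+1]=6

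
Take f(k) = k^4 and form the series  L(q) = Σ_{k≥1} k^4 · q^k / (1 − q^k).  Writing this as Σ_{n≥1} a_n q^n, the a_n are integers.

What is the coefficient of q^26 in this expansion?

[q^26] f(1)=1,f(2)=16,f(13)=28561,f(26)=456976 ⇒ 485554

a_26 = 485554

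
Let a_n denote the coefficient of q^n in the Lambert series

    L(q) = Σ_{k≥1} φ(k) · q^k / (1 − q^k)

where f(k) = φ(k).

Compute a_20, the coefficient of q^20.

n=20: 1·20 2·10 4·5 5·4 10·2 20·1  φ→[1+1+2+4+4+8]=20

a_20 = 20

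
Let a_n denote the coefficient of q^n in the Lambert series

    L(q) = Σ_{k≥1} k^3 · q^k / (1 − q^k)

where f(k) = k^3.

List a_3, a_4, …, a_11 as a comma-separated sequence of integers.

[q^3] f(3)=27,f(1)=1 ⇒ 28
d|4:{4,2,1}  Σf=64+8+1=73
n=5: 5·1 1·5  f→[125+1]=126
[q^6] f(1)=1,f(2)=8,f(3)=27,f(6)=216 ⇒ 252
q^7  k|7↦f(k): 7:343 1:1  a_7=344
q^8  k|8↦f(k): 8:512 4:64 2:8 1:1  a_8=585
[q^9] f(1)=1,f(3)=27,f(9)=729 ⇒ 757
q^10  k|10↦f(k): 1:1 2:8 5:125 10:1000  a_10=1134
q^11  k|11↦f(k): 11:1331 1:1  a_11=1332

28, 73, 126, 252, 344, 585, 757, 1134, 1332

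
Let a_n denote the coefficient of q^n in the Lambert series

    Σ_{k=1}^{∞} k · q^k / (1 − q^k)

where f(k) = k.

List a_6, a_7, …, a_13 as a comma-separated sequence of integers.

n=6: 1·6 2·3 3·2 6·1  f→[1+2+3+6]=12
[q^7] f(7)=7,f(1)=1 ⇒ 8
n=8: 1·8 2·4 4·2 8·1  f→[1+2+4+8]=15
n=9: 1·9 3·3 9·1  f→[1+3+9]=13
d|10:{10,5,2,1}  Σf=10+5+2+1=18
[q^11] f(1)=1,f(11)=11 ⇒ 12
n=12: 1·12 2·6 3·4 4·3 6·2 12·1  f→[1+2+3+4+6+12]=28
n=13: 1·13 13·1  f→[1+13]=14

12, 8, 15, 13, 18, 12, 28, 14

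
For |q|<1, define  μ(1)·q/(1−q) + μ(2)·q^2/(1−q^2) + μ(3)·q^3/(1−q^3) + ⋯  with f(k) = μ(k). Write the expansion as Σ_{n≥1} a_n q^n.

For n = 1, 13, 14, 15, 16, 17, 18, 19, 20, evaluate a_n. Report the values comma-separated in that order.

1, 0, 0, 0, 0, 0, 0, 0, 0

n=1: 1·1  μ→[1]=1
d|13:{13,1}  Σμ=(-1)+1=0
d|14:{1,2,7,14}  Σμ=1+(-1)+(-1)+1=0
n=15: 15·1 5·3 3·5 1·15  μ→[1+(-1)+(-1)+1]=0
q^16  k|16↦μ(k): 16:0 8:0 4:0 2:-1 1:1  a_16=0
[q^17] μ(1)=1,μ(17)=-1 ⇒ 0
[q^18] μ(18)=0,μ(9)=0,μ(6)=1,μ(3)=-1,μ(2)=-1,μ(1)=1 ⇒ 0
[q^19] μ(1)=1,μ(19)=-1 ⇒ 0
n=20: 1·20 2·10 4·5 5·4 10·2 20·1  μ→[1+(-1)+0+(-1)+1+0]=0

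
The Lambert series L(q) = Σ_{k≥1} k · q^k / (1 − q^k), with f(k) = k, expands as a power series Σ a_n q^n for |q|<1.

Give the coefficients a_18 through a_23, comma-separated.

q^18  k|18↦f(k): 18:18 9:9 6:6 3:3 2:2 1:1  a_18=39
d|19:{1,19}  Σf=1+19=20
d|20:{20,10,5,4,2,1}  Σf=20+10+5+4+2+1=42
n=21: 21·1 7·3 3·7 1·21  f→[21+7+3+1]=32
n=22: 1·22 2·11 11·2 22·1  f→[1+2+11+22]=36
n=23: 1·23 23·1  f→[1+23]=24

39, 20, 42, 32, 36, 24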